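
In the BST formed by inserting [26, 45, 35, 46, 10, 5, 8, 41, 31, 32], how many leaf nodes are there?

Tree built from: [26, 45, 35, 46, 10, 5, 8, 41, 31, 32]
Tree (level-order array): [26, 10, 45, 5, None, 35, 46, None, 8, 31, 41, None, None, None, None, None, 32]
Rule: A leaf has 0 children.
Per-node child counts:
  node 26: 2 child(ren)
  node 10: 1 child(ren)
  node 5: 1 child(ren)
  node 8: 0 child(ren)
  node 45: 2 child(ren)
  node 35: 2 child(ren)
  node 31: 1 child(ren)
  node 32: 0 child(ren)
  node 41: 0 child(ren)
  node 46: 0 child(ren)
Matching nodes: [8, 32, 41, 46]
Count of leaf nodes: 4


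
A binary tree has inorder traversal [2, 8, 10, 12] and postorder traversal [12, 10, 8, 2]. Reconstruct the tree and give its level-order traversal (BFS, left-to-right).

Inorder:   [2, 8, 10, 12]
Postorder: [12, 10, 8, 2]
Algorithm: postorder visits root last, so walk postorder right-to-left;
each value is the root of the current inorder slice — split it at that
value, recurse on the right subtree first, then the left.
Recursive splits:
  root=2; inorder splits into left=[], right=[8, 10, 12]
  root=8; inorder splits into left=[], right=[10, 12]
  root=10; inorder splits into left=[], right=[12]
  root=12; inorder splits into left=[], right=[]
Reconstructed level-order: [2, 8, 10, 12]


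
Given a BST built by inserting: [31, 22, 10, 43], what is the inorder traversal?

Tree insertion order: [31, 22, 10, 43]
Tree (level-order array): [31, 22, 43, 10]
Inorder traversal: [10, 22, 31, 43]


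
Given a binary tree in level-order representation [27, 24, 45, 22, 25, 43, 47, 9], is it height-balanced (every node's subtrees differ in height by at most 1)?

Tree (level-order array): [27, 24, 45, 22, 25, 43, 47, 9]
Definition: a tree is height-balanced if, at every node, |h(left) - h(right)| <= 1 (empty subtree has height -1).
Bottom-up per-node check:
  node 9: h_left=-1, h_right=-1, diff=0 [OK], height=0
  node 22: h_left=0, h_right=-1, diff=1 [OK], height=1
  node 25: h_left=-1, h_right=-1, diff=0 [OK], height=0
  node 24: h_left=1, h_right=0, diff=1 [OK], height=2
  node 43: h_left=-1, h_right=-1, diff=0 [OK], height=0
  node 47: h_left=-1, h_right=-1, diff=0 [OK], height=0
  node 45: h_left=0, h_right=0, diff=0 [OK], height=1
  node 27: h_left=2, h_right=1, diff=1 [OK], height=3
All nodes satisfy the balance condition.
Result: Balanced


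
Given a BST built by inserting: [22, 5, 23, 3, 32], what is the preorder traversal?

Tree insertion order: [22, 5, 23, 3, 32]
Tree (level-order array): [22, 5, 23, 3, None, None, 32]
Preorder traversal: [22, 5, 3, 23, 32]


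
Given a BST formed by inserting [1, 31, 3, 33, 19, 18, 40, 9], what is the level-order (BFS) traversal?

Tree insertion order: [1, 31, 3, 33, 19, 18, 40, 9]
Tree (level-order array): [1, None, 31, 3, 33, None, 19, None, 40, 18, None, None, None, 9]
BFS from the root, enqueuing left then right child of each popped node:
  queue [1] -> pop 1, enqueue [31], visited so far: [1]
  queue [31] -> pop 31, enqueue [3, 33], visited so far: [1, 31]
  queue [3, 33] -> pop 3, enqueue [19], visited so far: [1, 31, 3]
  queue [33, 19] -> pop 33, enqueue [40], visited so far: [1, 31, 3, 33]
  queue [19, 40] -> pop 19, enqueue [18], visited so far: [1, 31, 3, 33, 19]
  queue [40, 18] -> pop 40, enqueue [none], visited so far: [1, 31, 3, 33, 19, 40]
  queue [18] -> pop 18, enqueue [9], visited so far: [1, 31, 3, 33, 19, 40, 18]
  queue [9] -> pop 9, enqueue [none], visited so far: [1, 31, 3, 33, 19, 40, 18, 9]
Result: [1, 31, 3, 33, 19, 40, 18, 9]


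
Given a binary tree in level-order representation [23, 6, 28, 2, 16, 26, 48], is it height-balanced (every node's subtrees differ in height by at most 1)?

Tree (level-order array): [23, 6, 28, 2, 16, 26, 48]
Definition: a tree is height-balanced if, at every node, |h(left) - h(right)| <= 1 (empty subtree has height -1).
Bottom-up per-node check:
  node 2: h_left=-1, h_right=-1, diff=0 [OK], height=0
  node 16: h_left=-1, h_right=-1, diff=0 [OK], height=0
  node 6: h_left=0, h_right=0, diff=0 [OK], height=1
  node 26: h_left=-1, h_right=-1, diff=0 [OK], height=0
  node 48: h_left=-1, h_right=-1, diff=0 [OK], height=0
  node 28: h_left=0, h_right=0, diff=0 [OK], height=1
  node 23: h_left=1, h_right=1, diff=0 [OK], height=2
All nodes satisfy the balance condition.
Result: Balanced


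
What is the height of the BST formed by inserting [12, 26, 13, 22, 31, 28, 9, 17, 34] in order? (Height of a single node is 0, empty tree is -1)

Insertion order: [12, 26, 13, 22, 31, 28, 9, 17, 34]
Tree (level-order array): [12, 9, 26, None, None, 13, 31, None, 22, 28, 34, 17]
Compute height bottom-up (empty subtree = -1):
  height(9) = 1 + max(-1, -1) = 0
  height(17) = 1 + max(-1, -1) = 0
  height(22) = 1 + max(0, -1) = 1
  height(13) = 1 + max(-1, 1) = 2
  height(28) = 1 + max(-1, -1) = 0
  height(34) = 1 + max(-1, -1) = 0
  height(31) = 1 + max(0, 0) = 1
  height(26) = 1 + max(2, 1) = 3
  height(12) = 1 + max(0, 3) = 4
Height = 4


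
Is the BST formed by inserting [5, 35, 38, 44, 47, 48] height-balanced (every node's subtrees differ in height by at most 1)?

Tree (level-order array): [5, None, 35, None, 38, None, 44, None, 47, None, 48]
Definition: a tree is height-balanced if, at every node, |h(left) - h(right)| <= 1 (empty subtree has height -1).
Bottom-up per-node check:
  node 48: h_left=-1, h_right=-1, diff=0 [OK], height=0
  node 47: h_left=-1, h_right=0, diff=1 [OK], height=1
  node 44: h_left=-1, h_right=1, diff=2 [FAIL (|-1-1|=2 > 1)], height=2
  node 38: h_left=-1, h_right=2, diff=3 [FAIL (|-1-2|=3 > 1)], height=3
  node 35: h_left=-1, h_right=3, diff=4 [FAIL (|-1-3|=4 > 1)], height=4
  node 5: h_left=-1, h_right=4, diff=5 [FAIL (|-1-4|=5 > 1)], height=5
Node 44 violates the condition: |-1 - 1| = 2 > 1.
Result: Not balanced


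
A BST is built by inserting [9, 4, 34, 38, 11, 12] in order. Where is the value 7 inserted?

Starting tree (level order): [9, 4, 34, None, None, 11, 38, None, 12]
Insertion path: 9 -> 4
Result: insert 7 as right child of 4
Final tree (level order): [9, 4, 34, None, 7, 11, 38, None, None, None, 12]


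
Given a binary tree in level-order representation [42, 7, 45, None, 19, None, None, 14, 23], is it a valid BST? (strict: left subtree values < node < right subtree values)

Level-order array: [42, 7, 45, None, 19, None, None, 14, 23]
Validate using subtree bounds (lo, hi): at each node, require lo < value < hi,
then recurse left with hi=value and right with lo=value.
Preorder trace (stopping at first violation):
  at node 42 with bounds (-inf, +inf): OK
  at node 7 with bounds (-inf, 42): OK
  at node 19 with bounds (7, 42): OK
  at node 14 with bounds (7, 19): OK
  at node 23 with bounds (19, 42): OK
  at node 45 with bounds (42, +inf): OK
No violation found at any node.
Result: Valid BST


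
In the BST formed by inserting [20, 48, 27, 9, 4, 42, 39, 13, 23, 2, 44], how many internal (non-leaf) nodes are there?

Tree built from: [20, 48, 27, 9, 4, 42, 39, 13, 23, 2, 44]
Tree (level-order array): [20, 9, 48, 4, 13, 27, None, 2, None, None, None, 23, 42, None, None, None, None, 39, 44]
Rule: An internal node has at least one child.
Per-node child counts:
  node 20: 2 child(ren)
  node 9: 2 child(ren)
  node 4: 1 child(ren)
  node 2: 0 child(ren)
  node 13: 0 child(ren)
  node 48: 1 child(ren)
  node 27: 2 child(ren)
  node 23: 0 child(ren)
  node 42: 2 child(ren)
  node 39: 0 child(ren)
  node 44: 0 child(ren)
Matching nodes: [20, 9, 4, 48, 27, 42]
Count of internal (non-leaf) nodes: 6


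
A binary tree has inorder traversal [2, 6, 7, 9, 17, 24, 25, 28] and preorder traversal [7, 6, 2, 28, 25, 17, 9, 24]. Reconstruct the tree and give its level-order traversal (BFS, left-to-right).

Inorder:  [2, 6, 7, 9, 17, 24, 25, 28]
Preorder: [7, 6, 2, 28, 25, 17, 9, 24]
Algorithm: preorder visits root first, so consume preorder in order;
for each root, split the current inorder slice at that value into
left-subtree inorder and right-subtree inorder, then recurse.
Recursive splits:
  root=7; inorder splits into left=[2, 6], right=[9, 17, 24, 25, 28]
  root=6; inorder splits into left=[2], right=[]
  root=2; inorder splits into left=[], right=[]
  root=28; inorder splits into left=[9, 17, 24, 25], right=[]
  root=25; inorder splits into left=[9, 17, 24], right=[]
  root=17; inorder splits into left=[9], right=[24]
  root=9; inorder splits into left=[], right=[]
  root=24; inorder splits into left=[], right=[]
Reconstructed level-order: [7, 6, 28, 2, 25, 17, 9, 24]


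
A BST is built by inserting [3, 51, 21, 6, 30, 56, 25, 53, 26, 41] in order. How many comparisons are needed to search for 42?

Search path for 42: 3 -> 51 -> 21 -> 30 -> 41
Found: False
Comparisons: 5


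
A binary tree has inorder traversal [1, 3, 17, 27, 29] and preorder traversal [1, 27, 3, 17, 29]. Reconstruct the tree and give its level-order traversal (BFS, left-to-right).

Inorder:  [1, 3, 17, 27, 29]
Preorder: [1, 27, 3, 17, 29]
Algorithm: preorder visits root first, so consume preorder in order;
for each root, split the current inorder slice at that value into
left-subtree inorder and right-subtree inorder, then recurse.
Recursive splits:
  root=1; inorder splits into left=[], right=[3, 17, 27, 29]
  root=27; inorder splits into left=[3, 17], right=[29]
  root=3; inorder splits into left=[], right=[17]
  root=17; inorder splits into left=[], right=[]
  root=29; inorder splits into left=[], right=[]
Reconstructed level-order: [1, 27, 3, 29, 17]


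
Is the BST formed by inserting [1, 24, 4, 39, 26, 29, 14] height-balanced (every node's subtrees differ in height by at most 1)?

Tree (level-order array): [1, None, 24, 4, 39, None, 14, 26, None, None, None, None, 29]
Definition: a tree is height-balanced if, at every node, |h(left) - h(right)| <= 1 (empty subtree has height -1).
Bottom-up per-node check:
  node 14: h_left=-1, h_right=-1, diff=0 [OK], height=0
  node 4: h_left=-1, h_right=0, diff=1 [OK], height=1
  node 29: h_left=-1, h_right=-1, diff=0 [OK], height=0
  node 26: h_left=-1, h_right=0, diff=1 [OK], height=1
  node 39: h_left=1, h_right=-1, diff=2 [FAIL (|1--1|=2 > 1)], height=2
  node 24: h_left=1, h_right=2, diff=1 [OK], height=3
  node 1: h_left=-1, h_right=3, diff=4 [FAIL (|-1-3|=4 > 1)], height=4
Node 39 violates the condition: |1 - -1| = 2 > 1.
Result: Not balanced


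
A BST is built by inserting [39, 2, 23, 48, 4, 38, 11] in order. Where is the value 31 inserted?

Starting tree (level order): [39, 2, 48, None, 23, None, None, 4, 38, None, 11]
Insertion path: 39 -> 2 -> 23 -> 38
Result: insert 31 as left child of 38
Final tree (level order): [39, 2, 48, None, 23, None, None, 4, 38, None, 11, 31]


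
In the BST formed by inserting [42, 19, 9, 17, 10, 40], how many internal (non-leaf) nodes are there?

Tree built from: [42, 19, 9, 17, 10, 40]
Tree (level-order array): [42, 19, None, 9, 40, None, 17, None, None, 10]
Rule: An internal node has at least one child.
Per-node child counts:
  node 42: 1 child(ren)
  node 19: 2 child(ren)
  node 9: 1 child(ren)
  node 17: 1 child(ren)
  node 10: 0 child(ren)
  node 40: 0 child(ren)
Matching nodes: [42, 19, 9, 17]
Count of internal (non-leaf) nodes: 4


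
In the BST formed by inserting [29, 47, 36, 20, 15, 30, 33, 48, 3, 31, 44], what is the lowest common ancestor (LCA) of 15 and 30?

Tree insertion order: [29, 47, 36, 20, 15, 30, 33, 48, 3, 31, 44]
Tree (level-order array): [29, 20, 47, 15, None, 36, 48, 3, None, 30, 44, None, None, None, None, None, 33, None, None, 31]
In a BST, the LCA of p=15, q=30 is the first node v on the
root-to-leaf path with p <= v <= q (go left if both < v, right if both > v).
Walk from root:
  at 29: 15 <= 29 <= 30, this is the LCA
LCA = 29


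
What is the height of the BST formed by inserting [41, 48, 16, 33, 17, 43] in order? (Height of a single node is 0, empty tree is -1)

Insertion order: [41, 48, 16, 33, 17, 43]
Tree (level-order array): [41, 16, 48, None, 33, 43, None, 17]
Compute height bottom-up (empty subtree = -1):
  height(17) = 1 + max(-1, -1) = 0
  height(33) = 1 + max(0, -1) = 1
  height(16) = 1 + max(-1, 1) = 2
  height(43) = 1 + max(-1, -1) = 0
  height(48) = 1 + max(0, -1) = 1
  height(41) = 1 + max(2, 1) = 3
Height = 3


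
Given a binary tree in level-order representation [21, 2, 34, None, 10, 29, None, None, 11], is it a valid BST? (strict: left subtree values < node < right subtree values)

Level-order array: [21, 2, 34, None, 10, 29, None, None, 11]
Validate using subtree bounds (lo, hi): at each node, require lo < value < hi,
then recurse left with hi=value and right with lo=value.
Preorder trace (stopping at first violation):
  at node 21 with bounds (-inf, +inf): OK
  at node 2 with bounds (-inf, 21): OK
  at node 10 with bounds (2, 21): OK
  at node 11 with bounds (10, 21): OK
  at node 34 with bounds (21, +inf): OK
  at node 29 with bounds (21, 34): OK
No violation found at any node.
Result: Valid BST


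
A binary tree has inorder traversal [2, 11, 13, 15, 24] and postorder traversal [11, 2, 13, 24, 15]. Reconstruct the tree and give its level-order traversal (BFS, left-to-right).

Inorder:   [2, 11, 13, 15, 24]
Postorder: [11, 2, 13, 24, 15]
Algorithm: postorder visits root last, so walk postorder right-to-left;
each value is the root of the current inorder slice — split it at that
value, recurse on the right subtree first, then the left.
Recursive splits:
  root=15; inorder splits into left=[2, 11, 13], right=[24]
  root=24; inorder splits into left=[], right=[]
  root=13; inorder splits into left=[2, 11], right=[]
  root=2; inorder splits into left=[], right=[11]
  root=11; inorder splits into left=[], right=[]
Reconstructed level-order: [15, 13, 24, 2, 11]


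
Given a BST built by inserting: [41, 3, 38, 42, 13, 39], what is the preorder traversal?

Tree insertion order: [41, 3, 38, 42, 13, 39]
Tree (level-order array): [41, 3, 42, None, 38, None, None, 13, 39]
Preorder traversal: [41, 3, 38, 13, 39, 42]


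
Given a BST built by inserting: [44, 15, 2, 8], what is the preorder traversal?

Tree insertion order: [44, 15, 2, 8]
Tree (level-order array): [44, 15, None, 2, None, None, 8]
Preorder traversal: [44, 15, 2, 8]


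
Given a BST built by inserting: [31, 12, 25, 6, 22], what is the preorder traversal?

Tree insertion order: [31, 12, 25, 6, 22]
Tree (level-order array): [31, 12, None, 6, 25, None, None, 22]
Preorder traversal: [31, 12, 6, 25, 22]


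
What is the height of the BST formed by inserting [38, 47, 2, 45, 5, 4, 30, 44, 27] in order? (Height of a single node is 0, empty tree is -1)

Insertion order: [38, 47, 2, 45, 5, 4, 30, 44, 27]
Tree (level-order array): [38, 2, 47, None, 5, 45, None, 4, 30, 44, None, None, None, 27]
Compute height bottom-up (empty subtree = -1):
  height(4) = 1 + max(-1, -1) = 0
  height(27) = 1 + max(-1, -1) = 0
  height(30) = 1 + max(0, -1) = 1
  height(5) = 1 + max(0, 1) = 2
  height(2) = 1 + max(-1, 2) = 3
  height(44) = 1 + max(-1, -1) = 0
  height(45) = 1 + max(0, -1) = 1
  height(47) = 1 + max(1, -1) = 2
  height(38) = 1 + max(3, 2) = 4
Height = 4


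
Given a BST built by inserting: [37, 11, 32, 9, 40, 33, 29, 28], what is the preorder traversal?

Tree insertion order: [37, 11, 32, 9, 40, 33, 29, 28]
Tree (level-order array): [37, 11, 40, 9, 32, None, None, None, None, 29, 33, 28]
Preorder traversal: [37, 11, 9, 32, 29, 28, 33, 40]


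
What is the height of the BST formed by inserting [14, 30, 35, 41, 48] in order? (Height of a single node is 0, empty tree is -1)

Insertion order: [14, 30, 35, 41, 48]
Tree (level-order array): [14, None, 30, None, 35, None, 41, None, 48]
Compute height bottom-up (empty subtree = -1):
  height(48) = 1 + max(-1, -1) = 0
  height(41) = 1 + max(-1, 0) = 1
  height(35) = 1 + max(-1, 1) = 2
  height(30) = 1 + max(-1, 2) = 3
  height(14) = 1 + max(-1, 3) = 4
Height = 4


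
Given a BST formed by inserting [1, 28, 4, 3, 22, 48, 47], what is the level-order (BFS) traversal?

Tree insertion order: [1, 28, 4, 3, 22, 48, 47]
Tree (level-order array): [1, None, 28, 4, 48, 3, 22, 47]
BFS from the root, enqueuing left then right child of each popped node:
  queue [1] -> pop 1, enqueue [28], visited so far: [1]
  queue [28] -> pop 28, enqueue [4, 48], visited so far: [1, 28]
  queue [4, 48] -> pop 4, enqueue [3, 22], visited so far: [1, 28, 4]
  queue [48, 3, 22] -> pop 48, enqueue [47], visited so far: [1, 28, 4, 48]
  queue [3, 22, 47] -> pop 3, enqueue [none], visited so far: [1, 28, 4, 48, 3]
  queue [22, 47] -> pop 22, enqueue [none], visited so far: [1, 28, 4, 48, 3, 22]
  queue [47] -> pop 47, enqueue [none], visited so far: [1, 28, 4, 48, 3, 22, 47]
Result: [1, 28, 4, 48, 3, 22, 47]


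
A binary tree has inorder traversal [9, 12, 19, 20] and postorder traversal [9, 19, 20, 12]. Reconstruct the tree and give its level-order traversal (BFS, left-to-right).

Inorder:   [9, 12, 19, 20]
Postorder: [9, 19, 20, 12]
Algorithm: postorder visits root last, so walk postorder right-to-left;
each value is the root of the current inorder slice — split it at that
value, recurse on the right subtree first, then the left.
Recursive splits:
  root=12; inorder splits into left=[9], right=[19, 20]
  root=20; inorder splits into left=[19], right=[]
  root=19; inorder splits into left=[], right=[]
  root=9; inorder splits into left=[], right=[]
Reconstructed level-order: [12, 9, 20, 19]


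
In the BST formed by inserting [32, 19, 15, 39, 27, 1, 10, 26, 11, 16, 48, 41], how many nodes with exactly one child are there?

Tree built from: [32, 19, 15, 39, 27, 1, 10, 26, 11, 16, 48, 41]
Tree (level-order array): [32, 19, 39, 15, 27, None, 48, 1, 16, 26, None, 41, None, None, 10, None, None, None, None, None, None, None, 11]
Rule: These are nodes with exactly 1 non-null child.
Per-node child counts:
  node 32: 2 child(ren)
  node 19: 2 child(ren)
  node 15: 2 child(ren)
  node 1: 1 child(ren)
  node 10: 1 child(ren)
  node 11: 0 child(ren)
  node 16: 0 child(ren)
  node 27: 1 child(ren)
  node 26: 0 child(ren)
  node 39: 1 child(ren)
  node 48: 1 child(ren)
  node 41: 0 child(ren)
Matching nodes: [1, 10, 27, 39, 48]
Count of nodes with exactly one child: 5


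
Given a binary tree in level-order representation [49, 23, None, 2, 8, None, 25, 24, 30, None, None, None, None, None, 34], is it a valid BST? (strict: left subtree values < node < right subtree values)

Level-order array: [49, 23, None, 2, 8, None, 25, 24, 30, None, None, None, None, None, 34]
Validate using subtree bounds (lo, hi): at each node, require lo < value < hi,
then recurse left with hi=value and right with lo=value.
Preorder trace (stopping at first violation):
  at node 49 with bounds (-inf, +inf): OK
  at node 23 with bounds (-inf, 49): OK
  at node 2 with bounds (-inf, 23): OK
  at node 25 with bounds (2, 23): VIOLATION
Node 25 violates its bound: not (2 < 25 < 23).
Result: Not a valid BST


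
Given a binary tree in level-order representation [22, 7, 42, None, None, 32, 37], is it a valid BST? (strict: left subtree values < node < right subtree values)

Level-order array: [22, 7, 42, None, None, 32, 37]
Validate using subtree bounds (lo, hi): at each node, require lo < value < hi,
then recurse left with hi=value and right with lo=value.
Preorder trace (stopping at first violation):
  at node 22 with bounds (-inf, +inf): OK
  at node 7 with bounds (-inf, 22): OK
  at node 42 with bounds (22, +inf): OK
  at node 32 with bounds (22, 42): OK
  at node 37 with bounds (42, +inf): VIOLATION
Node 37 violates its bound: not (42 < 37 < +inf).
Result: Not a valid BST


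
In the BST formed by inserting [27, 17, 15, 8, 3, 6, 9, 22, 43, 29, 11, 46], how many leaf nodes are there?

Tree built from: [27, 17, 15, 8, 3, 6, 9, 22, 43, 29, 11, 46]
Tree (level-order array): [27, 17, 43, 15, 22, 29, 46, 8, None, None, None, None, None, None, None, 3, 9, None, 6, None, 11]
Rule: A leaf has 0 children.
Per-node child counts:
  node 27: 2 child(ren)
  node 17: 2 child(ren)
  node 15: 1 child(ren)
  node 8: 2 child(ren)
  node 3: 1 child(ren)
  node 6: 0 child(ren)
  node 9: 1 child(ren)
  node 11: 0 child(ren)
  node 22: 0 child(ren)
  node 43: 2 child(ren)
  node 29: 0 child(ren)
  node 46: 0 child(ren)
Matching nodes: [6, 11, 22, 29, 46]
Count of leaf nodes: 5


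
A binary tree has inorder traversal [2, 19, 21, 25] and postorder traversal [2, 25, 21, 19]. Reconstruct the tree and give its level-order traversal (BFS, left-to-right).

Inorder:   [2, 19, 21, 25]
Postorder: [2, 25, 21, 19]
Algorithm: postorder visits root last, so walk postorder right-to-left;
each value is the root of the current inorder slice — split it at that
value, recurse on the right subtree first, then the left.
Recursive splits:
  root=19; inorder splits into left=[2], right=[21, 25]
  root=21; inorder splits into left=[], right=[25]
  root=25; inorder splits into left=[], right=[]
  root=2; inorder splits into left=[], right=[]
Reconstructed level-order: [19, 2, 21, 25]


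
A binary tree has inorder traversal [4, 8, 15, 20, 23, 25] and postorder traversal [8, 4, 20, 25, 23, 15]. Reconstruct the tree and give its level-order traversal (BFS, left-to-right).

Inorder:   [4, 8, 15, 20, 23, 25]
Postorder: [8, 4, 20, 25, 23, 15]
Algorithm: postorder visits root last, so walk postorder right-to-left;
each value is the root of the current inorder slice — split it at that
value, recurse on the right subtree first, then the left.
Recursive splits:
  root=15; inorder splits into left=[4, 8], right=[20, 23, 25]
  root=23; inorder splits into left=[20], right=[25]
  root=25; inorder splits into left=[], right=[]
  root=20; inorder splits into left=[], right=[]
  root=4; inorder splits into left=[], right=[8]
  root=8; inorder splits into left=[], right=[]
Reconstructed level-order: [15, 4, 23, 8, 20, 25]


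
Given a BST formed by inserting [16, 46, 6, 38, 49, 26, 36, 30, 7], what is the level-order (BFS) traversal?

Tree insertion order: [16, 46, 6, 38, 49, 26, 36, 30, 7]
Tree (level-order array): [16, 6, 46, None, 7, 38, 49, None, None, 26, None, None, None, None, 36, 30]
BFS from the root, enqueuing left then right child of each popped node:
  queue [16] -> pop 16, enqueue [6, 46], visited so far: [16]
  queue [6, 46] -> pop 6, enqueue [7], visited so far: [16, 6]
  queue [46, 7] -> pop 46, enqueue [38, 49], visited so far: [16, 6, 46]
  queue [7, 38, 49] -> pop 7, enqueue [none], visited so far: [16, 6, 46, 7]
  queue [38, 49] -> pop 38, enqueue [26], visited so far: [16, 6, 46, 7, 38]
  queue [49, 26] -> pop 49, enqueue [none], visited so far: [16, 6, 46, 7, 38, 49]
  queue [26] -> pop 26, enqueue [36], visited so far: [16, 6, 46, 7, 38, 49, 26]
  queue [36] -> pop 36, enqueue [30], visited so far: [16, 6, 46, 7, 38, 49, 26, 36]
  queue [30] -> pop 30, enqueue [none], visited so far: [16, 6, 46, 7, 38, 49, 26, 36, 30]
Result: [16, 6, 46, 7, 38, 49, 26, 36, 30]


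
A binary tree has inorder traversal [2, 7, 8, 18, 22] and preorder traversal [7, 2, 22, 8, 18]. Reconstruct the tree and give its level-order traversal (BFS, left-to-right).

Inorder:  [2, 7, 8, 18, 22]
Preorder: [7, 2, 22, 8, 18]
Algorithm: preorder visits root first, so consume preorder in order;
for each root, split the current inorder slice at that value into
left-subtree inorder and right-subtree inorder, then recurse.
Recursive splits:
  root=7; inorder splits into left=[2], right=[8, 18, 22]
  root=2; inorder splits into left=[], right=[]
  root=22; inorder splits into left=[8, 18], right=[]
  root=8; inorder splits into left=[], right=[18]
  root=18; inorder splits into left=[], right=[]
Reconstructed level-order: [7, 2, 22, 8, 18]


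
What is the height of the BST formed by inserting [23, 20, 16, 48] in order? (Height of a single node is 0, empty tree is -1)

Insertion order: [23, 20, 16, 48]
Tree (level-order array): [23, 20, 48, 16]
Compute height bottom-up (empty subtree = -1):
  height(16) = 1 + max(-1, -1) = 0
  height(20) = 1 + max(0, -1) = 1
  height(48) = 1 + max(-1, -1) = 0
  height(23) = 1 + max(1, 0) = 2
Height = 2


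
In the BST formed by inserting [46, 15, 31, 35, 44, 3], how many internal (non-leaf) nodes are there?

Tree built from: [46, 15, 31, 35, 44, 3]
Tree (level-order array): [46, 15, None, 3, 31, None, None, None, 35, None, 44]
Rule: An internal node has at least one child.
Per-node child counts:
  node 46: 1 child(ren)
  node 15: 2 child(ren)
  node 3: 0 child(ren)
  node 31: 1 child(ren)
  node 35: 1 child(ren)
  node 44: 0 child(ren)
Matching nodes: [46, 15, 31, 35]
Count of internal (non-leaf) nodes: 4


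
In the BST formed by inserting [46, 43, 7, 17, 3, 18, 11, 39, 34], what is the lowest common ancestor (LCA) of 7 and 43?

Tree insertion order: [46, 43, 7, 17, 3, 18, 11, 39, 34]
Tree (level-order array): [46, 43, None, 7, None, 3, 17, None, None, 11, 18, None, None, None, 39, 34]
In a BST, the LCA of p=7, q=43 is the first node v on the
root-to-leaf path with p <= v <= q (go left if both < v, right if both > v).
Walk from root:
  at 46: both 7 and 43 < 46, go left
  at 43: 7 <= 43 <= 43, this is the LCA
LCA = 43


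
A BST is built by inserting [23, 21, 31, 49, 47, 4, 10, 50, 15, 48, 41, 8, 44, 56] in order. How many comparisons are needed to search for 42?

Search path for 42: 23 -> 31 -> 49 -> 47 -> 41 -> 44
Found: False
Comparisons: 6


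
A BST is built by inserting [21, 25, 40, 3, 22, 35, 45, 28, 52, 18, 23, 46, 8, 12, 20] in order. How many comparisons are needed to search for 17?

Search path for 17: 21 -> 3 -> 18 -> 8 -> 12
Found: False
Comparisons: 5


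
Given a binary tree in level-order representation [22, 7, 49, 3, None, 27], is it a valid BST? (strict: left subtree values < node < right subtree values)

Level-order array: [22, 7, 49, 3, None, 27]
Validate using subtree bounds (lo, hi): at each node, require lo < value < hi,
then recurse left with hi=value and right with lo=value.
Preorder trace (stopping at first violation):
  at node 22 with bounds (-inf, +inf): OK
  at node 7 with bounds (-inf, 22): OK
  at node 3 with bounds (-inf, 7): OK
  at node 49 with bounds (22, +inf): OK
  at node 27 with bounds (22, 49): OK
No violation found at any node.
Result: Valid BST


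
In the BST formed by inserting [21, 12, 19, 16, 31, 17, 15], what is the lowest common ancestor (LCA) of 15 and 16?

Tree insertion order: [21, 12, 19, 16, 31, 17, 15]
Tree (level-order array): [21, 12, 31, None, 19, None, None, 16, None, 15, 17]
In a BST, the LCA of p=15, q=16 is the first node v on the
root-to-leaf path with p <= v <= q (go left if both < v, right if both > v).
Walk from root:
  at 21: both 15 and 16 < 21, go left
  at 12: both 15 and 16 > 12, go right
  at 19: both 15 and 16 < 19, go left
  at 16: 15 <= 16 <= 16, this is the LCA
LCA = 16


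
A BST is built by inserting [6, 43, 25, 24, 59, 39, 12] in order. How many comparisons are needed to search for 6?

Search path for 6: 6
Found: True
Comparisons: 1


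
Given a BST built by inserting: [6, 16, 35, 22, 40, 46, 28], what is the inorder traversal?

Tree insertion order: [6, 16, 35, 22, 40, 46, 28]
Tree (level-order array): [6, None, 16, None, 35, 22, 40, None, 28, None, 46]
Inorder traversal: [6, 16, 22, 28, 35, 40, 46]


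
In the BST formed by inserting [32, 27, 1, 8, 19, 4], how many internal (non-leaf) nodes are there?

Tree built from: [32, 27, 1, 8, 19, 4]
Tree (level-order array): [32, 27, None, 1, None, None, 8, 4, 19]
Rule: An internal node has at least one child.
Per-node child counts:
  node 32: 1 child(ren)
  node 27: 1 child(ren)
  node 1: 1 child(ren)
  node 8: 2 child(ren)
  node 4: 0 child(ren)
  node 19: 0 child(ren)
Matching nodes: [32, 27, 1, 8]
Count of internal (non-leaf) nodes: 4


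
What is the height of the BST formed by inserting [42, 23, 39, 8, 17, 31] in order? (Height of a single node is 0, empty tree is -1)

Insertion order: [42, 23, 39, 8, 17, 31]
Tree (level-order array): [42, 23, None, 8, 39, None, 17, 31]
Compute height bottom-up (empty subtree = -1):
  height(17) = 1 + max(-1, -1) = 0
  height(8) = 1 + max(-1, 0) = 1
  height(31) = 1 + max(-1, -1) = 0
  height(39) = 1 + max(0, -1) = 1
  height(23) = 1 + max(1, 1) = 2
  height(42) = 1 + max(2, -1) = 3
Height = 3


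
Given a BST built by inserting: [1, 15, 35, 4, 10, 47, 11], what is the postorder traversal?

Tree insertion order: [1, 15, 35, 4, 10, 47, 11]
Tree (level-order array): [1, None, 15, 4, 35, None, 10, None, 47, None, 11]
Postorder traversal: [11, 10, 4, 47, 35, 15, 1]


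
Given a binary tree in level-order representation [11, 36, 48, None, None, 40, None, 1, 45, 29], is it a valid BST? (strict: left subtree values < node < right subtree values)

Level-order array: [11, 36, 48, None, None, 40, None, 1, 45, 29]
Validate using subtree bounds (lo, hi): at each node, require lo < value < hi,
then recurse left with hi=value and right with lo=value.
Preorder trace (stopping at first violation):
  at node 11 with bounds (-inf, +inf): OK
  at node 36 with bounds (-inf, 11): VIOLATION
Node 36 violates its bound: not (-inf < 36 < 11).
Result: Not a valid BST


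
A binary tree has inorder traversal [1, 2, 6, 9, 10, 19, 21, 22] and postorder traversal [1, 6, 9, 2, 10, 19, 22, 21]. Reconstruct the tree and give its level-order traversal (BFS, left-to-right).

Inorder:   [1, 2, 6, 9, 10, 19, 21, 22]
Postorder: [1, 6, 9, 2, 10, 19, 22, 21]
Algorithm: postorder visits root last, so walk postorder right-to-left;
each value is the root of the current inorder slice — split it at that
value, recurse on the right subtree first, then the left.
Recursive splits:
  root=21; inorder splits into left=[1, 2, 6, 9, 10, 19], right=[22]
  root=22; inorder splits into left=[], right=[]
  root=19; inorder splits into left=[1, 2, 6, 9, 10], right=[]
  root=10; inorder splits into left=[1, 2, 6, 9], right=[]
  root=2; inorder splits into left=[1], right=[6, 9]
  root=9; inorder splits into left=[6], right=[]
  root=6; inorder splits into left=[], right=[]
  root=1; inorder splits into left=[], right=[]
Reconstructed level-order: [21, 19, 22, 10, 2, 1, 9, 6]


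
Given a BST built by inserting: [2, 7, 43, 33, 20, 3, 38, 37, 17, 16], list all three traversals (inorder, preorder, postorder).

Tree insertion order: [2, 7, 43, 33, 20, 3, 38, 37, 17, 16]
Tree (level-order array): [2, None, 7, 3, 43, None, None, 33, None, 20, 38, 17, None, 37, None, 16]
Inorder (L, root, R): [2, 3, 7, 16, 17, 20, 33, 37, 38, 43]
Preorder (root, L, R): [2, 7, 3, 43, 33, 20, 17, 16, 38, 37]
Postorder (L, R, root): [3, 16, 17, 20, 37, 38, 33, 43, 7, 2]


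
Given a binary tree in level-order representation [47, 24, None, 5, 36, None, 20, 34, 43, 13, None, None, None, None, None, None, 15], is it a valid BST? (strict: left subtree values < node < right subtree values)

Level-order array: [47, 24, None, 5, 36, None, 20, 34, 43, 13, None, None, None, None, None, None, 15]
Validate using subtree bounds (lo, hi): at each node, require lo < value < hi,
then recurse left with hi=value and right with lo=value.
Preorder trace (stopping at first violation):
  at node 47 with bounds (-inf, +inf): OK
  at node 24 with bounds (-inf, 47): OK
  at node 5 with bounds (-inf, 24): OK
  at node 20 with bounds (5, 24): OK
  at node 13 with bounds (5, 20): OK
  at node 15 with bounds (13, 20): OK
  at node 36 with bounds (24, 47): OK
  at node 34 with bounds (24, 36): OK
  at node 43 with bounds (36, 47): OK
No violation found at any node.
Result: Valid BST


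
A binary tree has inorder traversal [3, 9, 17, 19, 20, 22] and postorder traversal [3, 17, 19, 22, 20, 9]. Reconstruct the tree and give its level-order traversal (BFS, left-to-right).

Inorder:   [3, 9, 17, 19, 20, 22]
Postorder: [3, 17, 19, 22, 20, 9]
Algorithm: postorder visits root last, so walk postorder right-to-left;
each value is the root of the current inorder slice — split it at that
value, recurse on the right subtree first, then the left.
Recursive splits:
  root=9; inorder splits into left=[3], right=[17, 19, 20, 22]
  root=20; inorder splits into left=[17, 19], right=[22]
  root=22; inorder splits into left=[], right=[]
  root=19; inorder splits into left=[17], right=[]
  root=17; inorder splits into left=[], right=[]
  root=3; inorder splits into left=[], right=[]
Reconstructed level-order: [9, 3, 20, 19, 22, 17]


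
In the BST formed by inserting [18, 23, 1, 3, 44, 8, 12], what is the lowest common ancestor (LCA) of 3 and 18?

Tree insertion order: [18, 23, 1, 3, 44, 8, 12]
Tree (level-order array): [18, 1, 23, None, 3, None, 44, None, 8, None, None, None, 12]
In a BST, the LCA of p=3, q=18 is the first node v on the
root-to-leaf path with p <= v <= q (go left if both < v, right if both > v).
Walk from root:
  at 18: 3 <= 18 <= 18, this is the LCA
LCA = 18


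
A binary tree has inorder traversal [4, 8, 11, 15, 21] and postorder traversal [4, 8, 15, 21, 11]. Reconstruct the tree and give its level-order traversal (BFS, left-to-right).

Inorder:   [4, 8, 11, 15, 21]
Postorder: [4, 8, 15, 21, 11]
Algorithm: postorder visits root last, so walk postorder right-to-left;
each value is the root of the current inorder slice — split it at that
value, recurse on the right subtree first, then the left.
Recursive splits:
  root=11; inorder splits into left=[4, 8], right=[15, 21]
  root=21; inorder splits into left=[15], right=[]
  root=15; inorder splits into left=[], right=[]
  root=8; inorder splits into left=[4], right=[]
  root=4; inorder splits into left=[], right=[]
Reconstructed level-order: [11, 8, 21, 4, 15]


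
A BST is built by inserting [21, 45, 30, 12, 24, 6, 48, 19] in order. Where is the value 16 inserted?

Starting tree (level order): [21, 12, 45, 6, 19, 30, 48, None, None, None, None, 24]
Insertion path: 21 -> 12 -> 19
Result: insert 16 as left child of 19
Final tree (level order): [21, 12, 45, 6, 19, 30, 48, None, None, 16, None, 24]


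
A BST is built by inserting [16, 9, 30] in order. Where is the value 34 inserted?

Starting tree (level order): [16, 9, 30]
Insertion path: 16 -> 30
Result: insert 34 as right child of 30
Final tree (level order): [16, 9, 30, None, None, None, 34]


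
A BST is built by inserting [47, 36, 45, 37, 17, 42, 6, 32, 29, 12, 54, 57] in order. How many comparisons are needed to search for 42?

Search path for 42: 47 -> 36 -> 45 -> 37 -> 42
Found: True
Comparisons: 5


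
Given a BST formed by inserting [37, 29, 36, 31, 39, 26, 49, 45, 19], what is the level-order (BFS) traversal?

Tree insertion order: [37, 29, 36, 31, 39, 26, 49, 45, 19]
Tree (level-order array): [37, 29, 39, 26, 36, None, 49, 19, None, 31, None, 45]
BFS from the root, enqueuing left then right child of each popped node:
  queue [37] -> pop 37, enqueue [29, 39], visited so far: [37]
  queue [29, 39] -> pop 29, enqueue [26, 36], visited so far: [37, 29]
  queue [39, 26, 36] -> pop 39, enqueue [49], visited so far: [37, 29, 39]
  queue [26, 36, 49] -> pop 26, enqueue [19], visited so far: [37, 29, 39, 26]
  queue [36, 49, 19] -> pop 36, enqueue [31], visited so far: [37, 29, 39, 26, 36]
  queue [49, 19, 31] -> pop 49, enqueue [45], visited so far: [37, 29, 39, 26, 36, 49]
  queue [19, 31, 45] -> pop 19, enqueue [none], visited so far: [37, 29, 39, 26, 36, 49, 19]
  queue [31, 45] -> pop 31, enqueue [none], visited so far: [37, 29, 39, 26, 36, 49, 19, 31]
  queue [45] -> pop 45, enqueue [none], visited so far: [37, 29, 39, 26, 36, 49, 19, 31, 45]
Result: [37, 29, 39, 26, 36, 49, 19, 31, 45]


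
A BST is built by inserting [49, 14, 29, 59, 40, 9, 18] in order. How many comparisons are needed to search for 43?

Search path for 43: 49 -> 14 -> 29 -> 40
Found: False
Comparisons: 4


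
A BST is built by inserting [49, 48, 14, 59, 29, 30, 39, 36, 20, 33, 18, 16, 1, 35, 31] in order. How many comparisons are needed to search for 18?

Search path for 18: 49 -> 48 -> 14 -> 29 -> 20 -> 18
Found: True
Comparisons: 6


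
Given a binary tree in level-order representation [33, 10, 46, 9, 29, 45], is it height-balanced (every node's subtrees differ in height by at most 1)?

Tree (level-order array): [33, 10, 46, 9, 29, 45]
Definition: a tree is height-balanced if, at every node, |h(left) - h(right)| <= 1 (empty subtree has height -1).
Bottom-up per-node check:
  node 9: h_left=-1, h_right=-1, diff=0 [OK], height=0
  node 29: h_left=-1, h_right=-1, diff=0 [OK], height=0
  node 10: h_left=0, h_right=0, diff=0 [OK], height=1
  node 45: h_left=-1, h_right=-1, diff=0 [OK], height=0
  node 46: h_left=0, h_right=-1, diff=1 [OK], height=1
  node 33: h_left=1, h_right=1, diff=0 [OK], height=2
All nodes satisfy the balance condition.
Result: Balanced


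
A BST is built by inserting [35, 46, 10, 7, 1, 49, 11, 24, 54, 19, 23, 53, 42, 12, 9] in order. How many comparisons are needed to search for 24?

Search path for 24: 35 -> 10 -> 11 -> 24
Found: True
Comparisons: 4


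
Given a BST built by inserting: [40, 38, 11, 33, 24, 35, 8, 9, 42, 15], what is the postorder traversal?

Tree insertion order: [40, 38, 11, 33, 24, 35, 8, 9, 42, 15]
Tree (level-order array): [40, 38, 42, 11, None, None, None, 8, 33, None, 9, 24, 35, None, None, 15]
Postorder traversal: [9, 8, 15, 24, 35, 33, 11, 38, 42, 40]


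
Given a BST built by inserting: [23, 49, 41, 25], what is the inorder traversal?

Tree insertion order: [23, 49, 41, 25]
Tree (level-order array): [23, None, 49, 41, None, 25]
Inorder traversal: [23, 25, 41, 49]


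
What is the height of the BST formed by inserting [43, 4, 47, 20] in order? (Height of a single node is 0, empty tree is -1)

Insertion order: [43, 4, 47, 20]
Tree (level-order array): [43, 4, 47, None, 20]
Compute height bottom-up (empty subtree = -1):
  height(20) = 1 + max(-1, -1) = 0
  height(4) = 1 + max(-1, 0) = 1
  height(47) = 1 + max(-1, -1) = 0
  height(43) = 1 + max(1, 0) = 2
Height = 2


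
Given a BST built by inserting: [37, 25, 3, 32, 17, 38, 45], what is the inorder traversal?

Tree insertion order: [37, 25, 3, 32, 17, 38, 45]
Tree (level-order array): [37, 25, 38, 3, 32, None, 45, None, 17]
Inorder traversal: [3, 17, 25, 32, 37, 38, 45]


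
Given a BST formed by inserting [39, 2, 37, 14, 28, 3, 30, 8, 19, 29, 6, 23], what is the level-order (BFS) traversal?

Tree insertion order: [39, 2, 37, 14, 28, 3, 30, 8, 19, 29, 6, 23]
Tree (level-order array): [39, 2, None, None, 37, 14, None, 3, 28, None, 8, 19, 30, 6, None, None, 23, 29]
BFS from the root, enqueuing left then right child of each popped node:
  queue [39] -> pop 39, enqueue [2], visited so far: [39]
  queue [2] -> pop 2, enqueue [37], visited so far: [39, 2]
  queue [37] -> pop 37, enqueue [14], visited so far: [39, 2, 37]
  queue [14] -> pop 14, enqueue [3, 28], visited so far: [39, 2, 37, 14]
  queue [3, 28] -> pop 3, enqueue [8], visited so far: [39, 2, 37, 14, 3]
  queue [28, 8] -> pop 28, enqueue [19, 30], visited so far: [39, 2, 37, 14, 3, 28]
  queue [8, 19, 30] -> pop 8, enqueue [6], visited so far: [39, 2, 37, 14, 3, 28, 8]
  queue [19, 30, 6] -> pop 19, enqueue [23], visited so far: [39, 2, 37, 14, 3, 28, 8, 19]
  queue [30, 6, 23] -> pop 30, enqueue [29], visited so far: [39, 2, 37, 14, 3, 28, 8, 19, 30]
  queue [6, 23, 29] -> pop 6, enqueue [none], visited so far: [39, 2, 37, 14, 3, 28, 8, 19, 30, 6]
  queue [23, 29] -> pop 23, enqueue [none], visited so far: [39, 2, 37, 14, 3, 28, 8, 19, 30, 6, 23]
  queue [29] -> pop 29, enqueue [none], visited so far: [39, 2, 37, 14, 3, 28, 8, 19, 30, 6, 23, 29]
Result: [39, 2, 37, 14, 3, 28, 8, 19, 30, 6, 23, 29]


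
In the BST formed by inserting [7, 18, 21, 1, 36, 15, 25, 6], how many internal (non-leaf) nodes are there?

Tree built from: [7, 18, 21, 1, 36, 15, 25, 6]
Tree (level-order array): [7, 1, 18, None, 6, 15, 21, None, None, None, None, None, 36, 25]
Rule: An internal node has at least one child.
Per-node child counts:
  node 7: 2 child(ren)
  node 1: 1 child(ren)
  node 6: 0 child(ren)
  node 18: 2 child(ren)
  node 15: 0 child(ren)
  node 21: 1 child(ren)
  node 36: 1 child(ren)
  node 25: 0 child(ren)
Matching nodes: [7, 1, 18, 21, 36]
Count of internal (non-leaf) nodes: 5


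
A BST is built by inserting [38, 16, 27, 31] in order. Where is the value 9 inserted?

Starting tree (level order): [38, 16, None, None, 27, None, 31]
Insertion path: 38 -> 16
Result: insert 9 as left child of 16
Final tree (level order): [38, 16, None, 9, 27, None, None, None, 31]
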